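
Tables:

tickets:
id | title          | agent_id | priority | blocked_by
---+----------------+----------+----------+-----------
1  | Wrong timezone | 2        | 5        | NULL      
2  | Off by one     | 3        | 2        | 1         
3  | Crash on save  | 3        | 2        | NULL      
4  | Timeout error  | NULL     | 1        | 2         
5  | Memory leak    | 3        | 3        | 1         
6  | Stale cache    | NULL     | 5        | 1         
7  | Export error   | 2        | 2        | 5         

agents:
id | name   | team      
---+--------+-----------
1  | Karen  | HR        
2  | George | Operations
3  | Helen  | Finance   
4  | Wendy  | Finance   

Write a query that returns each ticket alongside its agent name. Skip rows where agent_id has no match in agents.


INNER JOIN keeps only tickets rows whose agent_id matches an id in agents. Walk through each ticket:
  - ticket 1 (Wrong timezone): agent_id=2 -> matches George
  - ticket 2 (Off by one): agent_id=3 -> matches Helen
  - ticket 3 (Crash on save): agent_id=3 -> matches Helen
  - ticket 4 (Timeout error): agent_id=NULL, no match -> dropped
  - ticket 5 (Memory leak): agent_id=3 -> matches Helen
  - ticket 6 (Stale cache): agent_id=NULL, no match -> dropped
  - ticket 7 (Export error): agent_id=2 -> matches George
So 2 of 7 rows are dropped.

SQL:
SELECT a.title, b.name AS agent
FROM tickets a
INNER JOIN agents b ON a.agent_id = b.id

Result:
title          | agent 
---------------+-------
Wrong timezone | George
Off by one     | Helen 
Crash on save  | Helen 
Memory leak    | Helen 
Export error   | George


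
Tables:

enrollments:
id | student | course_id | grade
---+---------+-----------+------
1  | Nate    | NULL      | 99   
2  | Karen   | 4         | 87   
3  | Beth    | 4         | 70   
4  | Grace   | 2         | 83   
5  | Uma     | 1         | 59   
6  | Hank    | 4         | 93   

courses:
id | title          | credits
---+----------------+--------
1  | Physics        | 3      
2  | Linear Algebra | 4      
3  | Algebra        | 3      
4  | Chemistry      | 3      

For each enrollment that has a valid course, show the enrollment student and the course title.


INNER JOIN keeps only enrollments rows whose course_id matches an id in courses. Walk through each enrollment:
  - enrollment 1 (Nate): course_id=NULL, no match -> dropped
  - enrollment 2 (Karen): course_id=4 -> matches Chemistry
  - enrollment 3 (Beth): course_id=4 -> matches Chemistry
  - enrollment 4 (Grace): course_id=2 -> matches Linear Algebra
  - enrollment 5 (Uma): course_id=1 -> matches Physics
  - enrollment 6 (Hank): course_id=4 -> matches Chemistry
So 1 of 6 rows is dropped.

SQL:
SELECT a.student, b.title AS course
FROM enrollments a
INNER JOIN courses b ON a.course_id = b.id

Result:
student | course        
--------+---------------
Karen   | Chemistry     
Beth    | Chemistry     
Grace   | Linear Algebra
Uma     | Physics       
Hank    | Chemistry     


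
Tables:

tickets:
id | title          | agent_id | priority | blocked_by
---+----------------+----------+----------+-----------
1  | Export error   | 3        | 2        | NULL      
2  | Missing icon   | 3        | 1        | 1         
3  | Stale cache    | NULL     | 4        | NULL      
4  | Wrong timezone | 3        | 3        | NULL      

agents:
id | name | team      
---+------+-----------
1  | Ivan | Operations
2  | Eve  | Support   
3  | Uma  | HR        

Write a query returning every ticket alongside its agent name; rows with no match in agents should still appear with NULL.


LEFT JOIN keeps every row from tickets (the left table); where agent_id has no match in agents, the agent columns become NULL. Walk through each ticket:
  - ticket 1 (Export error): agent_id=3 -> matches Uma
  - ticket 2 (Missing icon): agent_id=3 -> matches Uma
  - ticket 3 (Stale cache): agent_id=NULL, no match -> kept with NULL
  - ticket 4 (Wrong timezone): agent_id=3 -> matches Uma
All 4 rows appear; 1 has NULL agent.

SQL:
SELECT a.title, b.name AS agent
FROM tickets a
LEFT JOIN agents b ON a.agent_id = b.id

Result:
title          | agent
---------------+------
Export error   | Uma  
Missing icon   | Uma  
Stale cache    | NULL 
Wrong timezone | Uma  


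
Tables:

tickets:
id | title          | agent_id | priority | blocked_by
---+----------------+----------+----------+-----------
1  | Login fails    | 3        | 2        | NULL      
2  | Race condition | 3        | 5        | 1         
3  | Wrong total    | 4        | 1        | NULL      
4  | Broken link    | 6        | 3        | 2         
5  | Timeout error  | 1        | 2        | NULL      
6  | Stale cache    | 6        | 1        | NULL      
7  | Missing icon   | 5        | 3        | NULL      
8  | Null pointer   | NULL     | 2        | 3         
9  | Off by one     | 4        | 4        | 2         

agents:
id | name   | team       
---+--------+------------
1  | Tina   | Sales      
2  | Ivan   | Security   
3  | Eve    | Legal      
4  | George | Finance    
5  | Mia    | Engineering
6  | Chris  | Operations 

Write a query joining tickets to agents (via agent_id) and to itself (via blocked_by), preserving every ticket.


Two LEFT JOINs from the same base table tickets: one to agents via agent_id, one to tickets itself via blocked_by. Both are LEFT so every ticket is preserved.
Match against agents:
  - ticket 1 (Login fails): agent_id=3 -> matches Eve
  - ticket 2 (Race condition): agent_id=3 -> matches Eve
  - ticket 3 (Wrong total): agent_id=4 -> matches George
  - ticket 4 (Broken link): agent_id=6 -> matches Chris
  - ticket 5 (Timeout error): agent_id=1 -> matches Tina
  - ticket 6 (Stale cache): agent_id=6 -> matches Chris
  - ticket 7 (Missing icon): agent_id=5 -> matches Mia
  - ticket 8 (Null pointer): agent_id=NULL, no match -> kept with NULL
  - ticket 9 (Off by one): agent_id=4 -> matches George
Match against tickets (self):
  - ticket 1 (Login fails): blocked_by=NULL -> NULL
  - ticket 2 (Race condition): blocked_by=1 -> Login fails
  - ticket 3 (Wrong total): blocked_by=NULL -> NULL
  - ticket 4 (Broken link): blocked_by=2 -> Race condition
  - ticket 5 (Timeout error): blocked_by=NULL -> NULL
  - ticket 6 (Stale cache): blocked_by=NULL -> NULL
  - ticket 7 (Missing icon): blocked_by=NULL -> NULL
  - ticket 8 (Null pointer): blocked_by=3 -> Wrong total
  - ticket 9 (Off by one): blocked_by=2 -> Race condition

SQL:
SELECT a.title, b.name AS agent, c.title AS blocked_by
FROM tickets a
LEFT JOIN agents b ON a.agent_id = b.id
LEFT JOIN tickets c ON a.blocked_by = c.id

Result:
title          | agent  | blocked_by    
---------------+--------+---------------
Login fails    | Eve    | NULL          
Race condition | Eve    | Login fails   
Wrong total    | George | NULL          
Broken link    | Chris  | Race condition
Timeout error  | Tina   | NULL          
Stale cache    | Chris  | NULL          
Missing icon   | Mia    | NULL          
Null pointer   | NULL   | Wrong total   
Off by one     | George | Race condition


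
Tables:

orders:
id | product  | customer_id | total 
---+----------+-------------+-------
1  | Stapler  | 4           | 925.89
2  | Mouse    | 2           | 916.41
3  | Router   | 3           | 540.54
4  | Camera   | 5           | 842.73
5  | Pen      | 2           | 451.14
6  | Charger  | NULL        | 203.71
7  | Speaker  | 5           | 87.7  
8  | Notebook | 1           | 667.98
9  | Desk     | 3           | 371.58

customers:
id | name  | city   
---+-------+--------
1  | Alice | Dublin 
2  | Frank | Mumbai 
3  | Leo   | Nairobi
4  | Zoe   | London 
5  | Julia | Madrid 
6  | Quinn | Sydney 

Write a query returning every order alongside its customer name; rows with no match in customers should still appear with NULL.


LEFT JOIN keeps every row from orders (the left table); where customer_id has no match in customers, the customer columns become NULL. Walk through each order:
  - order 1 (Stapler): customer_id=4 -> matches Zoe
  - order 2 (Mouse): customer_id=2 -> matches Frank
  - order 3 (Router): customer_id=3 -> matches Leo
  - order 4 (Camera): customer_id=5 -> matches Julia
  - order 5 (Pen): customer_id=2 -> matches Frank
  - order 6 (Charger): customer_id=NULL, no match -> kept with NULL
  - order 7 (Speaker): customer_id=5 -> matches Julia
  - order 8 (Notebook): customer_id=1 -> matches Alice
  - order 9 (Desk): customer_id=3 -> matches Leo
All 9 rows appear; 1 has NULL customer.

SQL:
SELECT a.product, b.name AS customer
FROM orders a
LEFT JOIN customers b ON a.customer_id = b.id

Result:
product  | customer
---------+---------
Stapler  | Zoe     
Mouse    | Frank   
Router   | Leo     
Camera   | Julia   
Pen      | Frank   
Charger  | NULL    
Speaker  | Julia   
Notebook | Alice   
Desk     | Leo     


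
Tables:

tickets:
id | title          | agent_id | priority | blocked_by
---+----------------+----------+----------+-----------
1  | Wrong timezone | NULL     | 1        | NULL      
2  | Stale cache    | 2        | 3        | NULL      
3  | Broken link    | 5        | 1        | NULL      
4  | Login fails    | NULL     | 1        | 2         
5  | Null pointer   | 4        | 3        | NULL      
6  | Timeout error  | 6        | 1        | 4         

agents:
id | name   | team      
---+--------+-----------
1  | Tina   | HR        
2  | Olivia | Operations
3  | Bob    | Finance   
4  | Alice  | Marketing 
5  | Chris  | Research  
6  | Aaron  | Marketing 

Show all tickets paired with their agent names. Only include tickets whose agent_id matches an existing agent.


INNER JOIN keeps only tickets rows whose agent_id matches an id in agents. Walk through each ticket:
  - ticket 1 (Wrong timezone): agent_id=NULL, no match -> dropped
  - ticket 2 (Stale cache): agent_id=2 -> matches Olivia
  - ticket 3 (Broken link): agent_id=5 -> matches Chris
  - ticket 4 (Login fails): agent_id=NULL, no match -> dropped
  - ticket 5 (Null pointer): agent_id=4 -> matches Alice
  - ticket 6 (Timeout error): agent_id=6 -> matches Aaron
So 2 of 6 rows are dropped.

SQL:
SELECT a.title, b.name AS agent
FROM tickets a
INNER JOIN agents b ON a.agent_id = b.id

Result:
title         | agent 
--------------+-------
Stale cache   | Olivia
Broken link   | Chris 
Null pointer  | Alice 
Timeout error | Aaron 


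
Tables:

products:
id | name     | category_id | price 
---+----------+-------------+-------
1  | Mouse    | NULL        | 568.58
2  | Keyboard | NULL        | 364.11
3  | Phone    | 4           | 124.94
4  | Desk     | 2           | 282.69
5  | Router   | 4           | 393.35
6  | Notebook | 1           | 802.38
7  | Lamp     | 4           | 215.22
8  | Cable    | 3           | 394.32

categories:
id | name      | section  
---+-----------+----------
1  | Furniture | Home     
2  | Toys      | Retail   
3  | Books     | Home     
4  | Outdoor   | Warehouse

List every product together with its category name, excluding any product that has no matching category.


INNER JOIN keeps only products rows whose category_id matches an id in categories. Walk through each product:
  - product 1 (Mouse): category_id=NULL, no match -> dropped
  - product 2 (Keyboard): category_id=NULL, no match -> dropped
  - product 3 (Phone): category_id=4 -> matches Outdoor
  - product 4 (Desk): category_id=2 -> matches Toys
  - product 5 (Router): category_id=4 -> matches Outdoor
  - product 6 (Notebook): category_id=1 -> matches Furniture
  - product 7 (Lamp): category_id=4 -> matches Outdoor
  - product 8 (Cable): category_id=3 -> matches Books
So 2 of 8 rows are dropped.

SQL:
SELECT a.name, b.name AS category
FROM products a
INNER JOIN categories b ON a.category_id = b.id

Result:
name     | category 
---------+----------
Phone    | Outdoor  
Desk     | Toys     
Router   | Outdoor  
Notebook | Furniture
Lamp     | Outdoor  
Cable    | Books    


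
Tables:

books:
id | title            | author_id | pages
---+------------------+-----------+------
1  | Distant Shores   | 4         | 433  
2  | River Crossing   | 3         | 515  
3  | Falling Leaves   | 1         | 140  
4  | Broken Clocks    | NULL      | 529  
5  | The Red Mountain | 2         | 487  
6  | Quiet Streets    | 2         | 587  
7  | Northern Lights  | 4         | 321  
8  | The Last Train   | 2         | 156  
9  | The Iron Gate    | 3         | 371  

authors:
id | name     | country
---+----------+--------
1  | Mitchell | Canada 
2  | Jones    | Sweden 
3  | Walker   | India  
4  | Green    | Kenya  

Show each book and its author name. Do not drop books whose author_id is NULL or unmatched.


LEFT JOIN keeps every row from books (the left table); where author_id has no match in authors, the author columns become NULL. Walk through each book:
  - book 1 (Distant Shores): author_id=4 -> matches Green
  - book 2 (River Crossing): author_id=3 -> matches Walker
  - book 3 (Falling Leaves): author_id=1 -> matches Mitchell
  - book 4 (Broken Clocks): author_id=NULL, no match -> kept with NULL
  - book 5 (The Red Mountain): author_id=2 -> matches Jones
  - book 6 (Quiet Streets): author_id=2 -> matches Jones
  - book 7 (Northern Lights): author_id=4 -> matches Green
  - book 8 (The Last Train): author_id=2 -> matches Jones
  - book 9 (The Iron Gate): author_id=3 -> matches Walker
All 9 rows appear; 1 has NULL author.

SQL:
SELECT a.title, b.name AS author
FROM books a
LEFT JOIN authors b ON a.author_id = b.id

Result:
title            | author  
-----------------+---------
Distant Shores   | Green   
River Crossing   | Walker  
Falling Leaves   | Mitchell
Broken Clocks    | NULL    
The Red Mountain | Jones   
Quiet Streets    | Jones   
Northern Lights  | Green   
The Last Train   | Jones   
The Iron Gate    | Walker  


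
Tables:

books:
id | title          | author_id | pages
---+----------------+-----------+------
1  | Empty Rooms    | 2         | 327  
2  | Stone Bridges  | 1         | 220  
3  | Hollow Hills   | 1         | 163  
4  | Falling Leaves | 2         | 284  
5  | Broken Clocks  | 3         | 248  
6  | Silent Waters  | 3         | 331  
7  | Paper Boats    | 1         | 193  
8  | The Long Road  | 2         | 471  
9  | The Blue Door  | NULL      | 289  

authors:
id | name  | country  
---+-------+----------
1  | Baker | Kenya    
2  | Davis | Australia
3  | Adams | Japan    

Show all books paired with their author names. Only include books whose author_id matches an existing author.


INNER JOIN keeps only books rows whose author_id matches an id in authors. Walk through each book:
  - book 1 (Empty Rooms): author_id=2 -> matches Davis
  - book 2 (Stone Bridges): author_id=1 -> matches Baker
  - book 3 (Hollow Hills): author_id=1 -> matches Baker
  - book 4 (Falling Leaves): author_id=2 -> matches Davis
  - book 5 (Broken Clocks): author_id=3 -> matches Adams
  - book 6 (Silent Waters): author_id=3 -> matches Adams
  - book 7 (Paper Boats): author_id=1 -> matches Baker
  - book 8 (The Long Road): author_id=2 -> matches Davis
  - book 9 (The Blue Door): author_id=NULL, no match -> dropped
So 1 of 9 rows is dropped.

SQL:
SELECT a.title, b.name AS author
FROM books a
INNER JOIN authors b ON a.author_id = b.id

Result:
title          | author
---------------+-------
Empty Rooms    | Davis 
Stone Bridges  | Baker 
Hollow Hills   | Baker 
Falling Leaves | Davis 
Broken Clocks  | Adams 
Silent Waters  | Adams 
Paper Boats    | Baker 
The Long Road  | Davis 


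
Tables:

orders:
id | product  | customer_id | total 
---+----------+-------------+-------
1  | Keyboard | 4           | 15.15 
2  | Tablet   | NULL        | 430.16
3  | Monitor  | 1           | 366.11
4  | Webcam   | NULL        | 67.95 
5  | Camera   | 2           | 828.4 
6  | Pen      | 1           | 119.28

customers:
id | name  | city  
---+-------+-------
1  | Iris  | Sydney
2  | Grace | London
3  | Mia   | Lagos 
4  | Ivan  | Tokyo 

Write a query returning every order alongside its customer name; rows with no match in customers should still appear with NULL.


LEFT JOIN keeps every row from orders (the left table); where customer_id has no match in customers, the customer columns become NULL. Walk through each order:
  - order 1 (Keyboard): customer_id=4 -> matches Ivan
  - order 2 (Tablet): customer_id=NULL, no match -> kept with NULL
  - order 3 (Monitor): customer_id=1 -> matches Iris
  - order 4 (Webcam): customer_id=NULL, no match -> kept with NULL
  - order 5 (Camera): customer_id=2 -> matches Grace
  - order 6 (Pen): customer_id=1 -> matches Iris
All 6 rows appear; 2 have NULL customer.

SQL:
SELECT a.product, b.name AS customer
FROM orders a
LEFT JOIN customers b ON a.customer_id = b.id

Result:
product  | customer
---------+---------
Keyboard | Ivan    
Tablet   | NULL    
Monitor  | Iris    
Webcam   | NULL    
Camera   | Grace   
Pen      | Iris    


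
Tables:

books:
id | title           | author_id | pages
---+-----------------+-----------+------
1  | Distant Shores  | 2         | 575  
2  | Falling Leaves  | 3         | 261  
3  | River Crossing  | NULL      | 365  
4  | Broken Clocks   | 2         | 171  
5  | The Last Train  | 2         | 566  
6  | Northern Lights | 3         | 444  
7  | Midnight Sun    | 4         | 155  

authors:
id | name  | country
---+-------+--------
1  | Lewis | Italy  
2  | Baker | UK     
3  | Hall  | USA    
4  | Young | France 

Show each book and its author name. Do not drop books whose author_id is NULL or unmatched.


LEFT JOIN keeps every row from books (the left table); where author_id has no match in authors, the author columns become NULL. Walk through each book:
  - book 1 (Distant Shores): author_id=2 -> matches Baker
  - book 2 (Falling Leaves): author_id=3 -> matches Hall
  - book 3 (River Crossing): author_id=NULL, no match -> kept with NULL
  - book 4 (Broken Clocks): author_id=2 -> matches Baker
  - book 5 (The Last Train): author_id=2 -> matches Baker
  - book 6 (Northern Lights): author_id=3 -> matches Hall
  - book 7 (Midnight Sun): author_id=4 -> matches Young
All 7 rows appear; 1 has NULL author.

SQL:
SELECT a.title, b.name AS author
FROM books a
LEFT JOIN authors b ON a.author_id = b.id

Result:
title           | author
----------------+-------
Distant Shores  | Baker 
Falling Leaves  | Hall  
River Crossing  | NULL  
Broken Clocks   | Baker 
The Last Train  | Baker 
Northern Lights | Hall  
Midnight Sun    | Young 


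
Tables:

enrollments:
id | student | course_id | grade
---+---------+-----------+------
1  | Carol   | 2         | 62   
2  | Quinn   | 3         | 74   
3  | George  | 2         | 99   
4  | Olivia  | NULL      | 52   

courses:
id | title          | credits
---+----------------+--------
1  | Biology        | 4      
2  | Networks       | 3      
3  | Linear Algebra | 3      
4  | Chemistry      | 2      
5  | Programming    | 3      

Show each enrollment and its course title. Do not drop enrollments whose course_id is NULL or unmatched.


LEFT JOIN keeps every row from enrollments (the left table); where course_id has no match in courses, the course columns become NULL. Walk through each enrollment:
  - enrollment 1 (Carol): course_id=2 -> matches Networks
  - enrollment 2 (Quinn): course_id=3 -> matches Linear Algebra
  - enrollment 3 (George): course_id=2 -> matches Networks
  - enrollment 4 (Olivia): course_id=NULL, no match -> kept with NULL
All 4 rows appear; 1 has NULL course.

SQL:
SELECT a.student, b.title AS course
FROM enrollments a
LEFT JOIN courses b ON a.course_id = b.id

Result:
student | course        
--------+---------------
Carol   | Networks      
Quinn   | Linear Algebra
George  | Networks      
Olivia  | NULL          


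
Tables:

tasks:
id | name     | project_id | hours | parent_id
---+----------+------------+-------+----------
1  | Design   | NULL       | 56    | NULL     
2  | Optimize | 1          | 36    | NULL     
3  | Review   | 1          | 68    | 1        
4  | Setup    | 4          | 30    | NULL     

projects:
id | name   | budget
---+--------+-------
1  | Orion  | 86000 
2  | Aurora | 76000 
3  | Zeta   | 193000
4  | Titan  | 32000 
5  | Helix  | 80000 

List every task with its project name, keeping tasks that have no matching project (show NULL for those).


LEFT JOIN keeps every row from tasks (the left table); where project_id has no match in projects, the project columns become NULL. Walk through each task:
  - task 1 (Design): project_id=NULL, no match -> kept with NULL
  - task 2 (Optimize): project_id=1 -> matches Orion
  - task 3 (Review): project_id=1 -> matches Orion
  - task 4 (Setup): project_id=4 -> matches Titan
All 4 rows appear; 1 has NULL project.

SQL:
SELECT a.name, b.name AS project
FROM tasks a
LEFT JOIN projects b ON a.project_id = b.id

Result:
name     | project
---------+--------
Design   | NULL   
Optimize | Orion  
Review   | Orion  
Setup    | Titan  


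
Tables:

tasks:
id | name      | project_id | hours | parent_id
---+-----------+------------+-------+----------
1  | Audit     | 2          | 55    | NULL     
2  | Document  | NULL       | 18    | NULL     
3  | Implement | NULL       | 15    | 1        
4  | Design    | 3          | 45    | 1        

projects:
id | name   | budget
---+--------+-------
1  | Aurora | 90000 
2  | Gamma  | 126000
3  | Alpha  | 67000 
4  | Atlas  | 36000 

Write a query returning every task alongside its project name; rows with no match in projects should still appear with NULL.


LEFT JOIN keeps every row from tasks (the left table); where project_id has no match in projects, the project columns become NULL. Walk through each task:
  - task 1 (Audit): project_id=2 -> matches Gamma
  - task 2 (Document): project_id=NULL, no match -> kept with NULL
  - task 3 (Implement): project_id=NULL, no match -> kept with NULL
  - task 4 (Design): project_id=3 -> matches Alpha
All 4 rows appear; 2 have NULL project.

SQL:
SELECT a.name, b.name AS project
FROM tasks a
LEFT JOIN projects b ON a.project_id = b.id

Result:
name      | project
----------+--------
Audit     | Gamma  
Document  | NULL   
Implement | NULL   
Design    | Alpha  


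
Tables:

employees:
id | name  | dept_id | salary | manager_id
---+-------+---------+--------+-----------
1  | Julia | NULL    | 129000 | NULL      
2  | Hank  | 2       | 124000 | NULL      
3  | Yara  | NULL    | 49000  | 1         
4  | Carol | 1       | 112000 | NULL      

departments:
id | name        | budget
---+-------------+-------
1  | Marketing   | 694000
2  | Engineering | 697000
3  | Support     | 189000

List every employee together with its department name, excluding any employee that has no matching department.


INNER JOIN keeps only employees rows whose dept_id matches an id in departments. Walk through each employee:
  - employee 1 (Julia): dept_id=NULL, no match -> dropped
  - employee 2 (Hank): dept_id=2 -> matches Engineering
  - employee 3 (Yara): dept_id=NULL, no match -> dropped
  - employee 4 (Carol): dept_id=1 -> matches Marketing
So 2 of 4 rows are dropped.

SQL:
SELECT a.name, b.name AS department
FROM employees a
INNER JOIN departments b ON a.dept_id = b.id

Result:
name  | department 
------+------------
Hank  | Engineering
Carol | Marketing  


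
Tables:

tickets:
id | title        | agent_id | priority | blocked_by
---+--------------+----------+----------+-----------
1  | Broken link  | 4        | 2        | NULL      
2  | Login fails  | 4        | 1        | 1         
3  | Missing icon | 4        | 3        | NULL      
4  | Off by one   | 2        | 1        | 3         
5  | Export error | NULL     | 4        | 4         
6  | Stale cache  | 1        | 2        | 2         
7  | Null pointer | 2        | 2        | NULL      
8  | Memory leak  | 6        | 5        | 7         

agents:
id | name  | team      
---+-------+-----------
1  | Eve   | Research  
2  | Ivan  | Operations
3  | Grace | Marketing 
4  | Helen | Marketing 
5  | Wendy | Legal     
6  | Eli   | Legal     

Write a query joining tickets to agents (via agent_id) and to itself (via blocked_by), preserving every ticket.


Two LEFT JOINs from the same base table tickets: one to agents via agent_id, one to tickets itself via blocked_by. Both are LEFT so every ticket is preserved.
Match against agents:
  - ticket 1 (Broken link): agent_id=4 -> matches Helen
  - ticket 2 (Login fails): agent_id=4 -> matches Helen
  - ticket 3 (Missing icon): agent_id=4 -> matches Helen
  - ticket 4 (Off by one): agent_id=2 -> matches Ivan
  - ticket 5 (Export error): agent_id=NULL, no match -> kept with NULL
  - ticket 6 (Stale cache): agent_id=1 -> matches Eve
  - ticket 7 (Null pointer): agent_id=2 -> matches Ivan
  - ticket 8 (Memory leak): agent_id=6 -> matches Eli
Match against tickets (self):
  - ticket 1 (Broken link): blocked_by=NULL -> NULL
  - ticket 2 (Login fails): blocked_by=1 -> Broken link
  - ticket 3 (Missing icon): blocked_by=NULL -> NULL
  - ticket 4 (Off by one): blocked_by=3 -> Missing icon
  - ticket 5 (Export error): blocked_by=4 -> Off by one
  - ticket 6 (Stale cache): blocked_by=2 -> Login fails
  - ticket 7 (Null pointer): blocked_by=NULL -> NULL
  - ticket 8 (Memory leak): blocked_by=7 -> Null pointer

SQL:
SELECT a.title, b.name AS agent, c.title AS blocked_by
FROM tickets a
LEFT JOIN agents b ON a.agent_id = b.id
LEFT JOIN tickets c ON a.blocked_by = c.id

Result:
title        | agent | blocked_by  
-------------+-------+-------------
Broken link  | Helen | NULL        
Login fails  | Helen | Broken link 
Missing icon | Helen | NULL        
Off by one   | Ivan  | Missing icon
Export error | NULL  | Off by one  
Stale cache  | Eve   | Login fails 
Null pointer | Ivan  | NULL        
Memory leak  | Eli   | Null pointer


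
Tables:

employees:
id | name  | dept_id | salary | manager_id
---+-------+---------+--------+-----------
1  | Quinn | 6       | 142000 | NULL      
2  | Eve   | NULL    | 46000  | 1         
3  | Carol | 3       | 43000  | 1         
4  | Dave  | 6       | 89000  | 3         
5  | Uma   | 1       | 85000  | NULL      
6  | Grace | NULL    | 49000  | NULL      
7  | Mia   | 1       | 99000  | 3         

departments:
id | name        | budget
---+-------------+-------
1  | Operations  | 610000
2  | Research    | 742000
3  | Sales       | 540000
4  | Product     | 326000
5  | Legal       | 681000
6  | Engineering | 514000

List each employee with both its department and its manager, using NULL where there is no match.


Two LEFT JOINs from the same base table employees: one to departments via dept_id, one to employees itself via manager_id. Both are LEFT so every employee is preserved.
Match against departments:
  - employee 1 (Quinn): dept_id=6 -> matches Engineering
  - employee 2 (Eve): dept_id=NULL, no match -> kept with NULL
  - employee 3 (Carol): dept_id=3 -> matches Sales
  - employee 4 (Dave): dept_id=6 -> matches Engineering
  - employee 5 (Uma): dept_id=1 -> matches Operations
  - employee 6 (Grace): dept_id=NULL, no match -> kept with NULL
  - employee 7 (Mia): dept_id=1 -> matches Operations
Match against employees (self):
  - employee 1 (Quinn): manager_id=NULL -> NULL
  - employee 2 (Eve): manager_id=1 -> Quinn
  - employee 3 (Carol): manager_id=1 -> Quinn
  - employee 4 (Dave): manager_id=3 -> Carol
  - employee 5 (Uma): manager_id=NULL -> NULL
  - employee 6 (Grace): manager_id=NULL -> NULL
  - employee 7 (Mia): manager_id=3 -> Carol

SQL:
SELECT a.name, b.name AS department, c.name AS manager
FROM employees a
LEFT JOIN departments b ON a.dept_id = b.id
LEFT JOIN employees c ON a.manager_id = c.id

Result:
name  | department  | manager
------+-------------+--------
Quinn | Engineering | NULL   
Eve   | NULL        | Quinn  
Carol | Sales       | Quinn  
Dave  | Engineering | Carol  
Uma   | Operations  | NULL   
Grace | NULL        | NULL   
Mia   | Operations  | Carol  


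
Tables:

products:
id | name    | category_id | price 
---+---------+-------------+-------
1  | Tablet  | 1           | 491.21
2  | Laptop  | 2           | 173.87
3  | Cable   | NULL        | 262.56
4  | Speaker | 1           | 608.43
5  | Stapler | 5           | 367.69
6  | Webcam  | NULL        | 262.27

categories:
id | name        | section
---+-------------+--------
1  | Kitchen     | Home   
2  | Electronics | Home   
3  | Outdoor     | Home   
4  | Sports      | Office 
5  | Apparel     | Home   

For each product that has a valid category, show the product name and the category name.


INNER JOIN keeps only products rows whose category_id matches an id in categories. Walk through each product:
  - product 1 (Tablet): category_id=1 -> matches Kitchen
  - product 2 (Laptop): category_id=2 -> matches Electronics
  - product 3 (Cable): category_id=NULL, no match -> dropped
  - product 4 (Speaker): category_id=1 -> matches Kitchen
  - product 5 (Stapler): category_id=5 -> matches Apparel
  - product 6 (Webcam): category_id=NULL, no match -> dropped
So 2 of 6 rows are dropped.

SQL:
SELECT a.name, b.name AS category
FROM products a
INNER JOIN categories b ON a.category_id = b.id

Result:
name    | category   
--------+------------
Tablet  | Kitchen    
Laptop  | Electronics
Speaker | Kitchen    
Stapler | Apparel    


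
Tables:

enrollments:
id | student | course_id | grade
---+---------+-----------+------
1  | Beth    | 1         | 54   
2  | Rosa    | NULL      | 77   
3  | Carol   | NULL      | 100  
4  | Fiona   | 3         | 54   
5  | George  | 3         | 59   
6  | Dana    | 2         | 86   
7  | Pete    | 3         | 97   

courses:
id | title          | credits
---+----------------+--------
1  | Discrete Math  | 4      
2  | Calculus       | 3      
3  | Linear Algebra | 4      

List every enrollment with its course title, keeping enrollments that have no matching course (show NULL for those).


LEFT JOIN keeps every row from enrollments (the left table); where course_id has no match in courses, the course columns become NULL. Walk through each enrollment:
  - enrollment 1 (Beth): course_id=1 -> matches Discrete Math
  - enrollment 2 (Rosa): course_id=NULL, no match -> kept with NULL
  - enrollment 3 (Carol): course_id=NULL, no match -> kept with NULL
  - enrollment 4 (Fiona): course_id=3 -> matches Linear Algebra
  - enrollment 5 (George): course_id=3 -> matches Linear Algebra
  - enrollment 6 (Dana): course_id=2 -> matches Calculus
  - enrollment 7 (Pete): course_id=3 -> matches Linear Algebra
All 7 rows appear; 2 have NULL course.

SQL:
SELECT a.student, b.title AS course
FROM enrollments a
LEFT JOIN courses b ON a.course_id = b.id

Result:
student | course        
--------+---------------
Beth    | Discrete Math 
Rosa    | NULL          
Carol   | NULL          
Fiona   | Linear Algebra
George  | Linear Algebra
Dana    | Calculus      
Pete    | Linear Algebra


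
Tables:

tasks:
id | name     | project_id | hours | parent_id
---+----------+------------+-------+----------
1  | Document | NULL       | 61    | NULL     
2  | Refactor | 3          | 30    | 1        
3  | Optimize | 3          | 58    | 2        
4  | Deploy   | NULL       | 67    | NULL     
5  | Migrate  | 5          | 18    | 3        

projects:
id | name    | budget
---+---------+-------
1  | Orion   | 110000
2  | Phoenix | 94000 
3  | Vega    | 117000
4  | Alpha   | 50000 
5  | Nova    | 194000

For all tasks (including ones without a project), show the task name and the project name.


LEFT JOIN keeps every row from tasks (the left table); where project_id has no match in projects, the project columns become NULL. Walk through each task:
  - task 1 (Document): project_id=NULL, no match -> kept with NULL
  - task 2 (Refactor): project_id=3 -> matches Vega
  - task 3 (Optimize): project_id=3 -> matches Vega
  - task 4 (Deploy): project_id=NULL, no match -> kept with NULL
  - task 5 (Migrate): project_id=5 -> matches Nova
All 5 rows appear; 2 have NULL project.

SQL:
SELECT a.name, b.name AS project
FROM tasks a
LEFT JOIN projects b ON a.project_id = b.id

Result:
name     | project
---------+--------
Document | NULL   
Refactor | Vega   
Optimize | Vega   
Deploy   | NULL   
Migrate  | Nova   


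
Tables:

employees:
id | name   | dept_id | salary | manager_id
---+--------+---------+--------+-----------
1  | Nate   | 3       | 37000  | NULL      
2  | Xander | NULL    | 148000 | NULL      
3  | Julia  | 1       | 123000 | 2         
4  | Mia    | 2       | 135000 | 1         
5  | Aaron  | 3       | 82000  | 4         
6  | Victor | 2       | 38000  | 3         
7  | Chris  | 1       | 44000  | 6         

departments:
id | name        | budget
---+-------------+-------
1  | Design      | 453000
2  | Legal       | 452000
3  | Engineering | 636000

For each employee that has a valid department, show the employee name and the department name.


INNER JOIN keeps only employees rows whose dept_id matches an id in departments. Walk through each employee:
  - employee 1 (Nate): dept_id=3 -> matches Engineering
  - employee 2 (Xander): dept_id=NULL, no match -> dropped
  - employee 3 (Julia): dept_id=1 -> matches Design
  - employee 4 (Mia): dept_id=2 -> matches Legal
  - employee 5 (Aaron): dept_id=3 -> matches Engineering
  - employee 6 (Victor): dept_id=2 -> matches Legal
  - employee 7 (Chris): dept_id=1 -> matches Design
So 1 of 7 rows is dropped.

SQL:
SELECT a.name, b.name AS department
FROM employees a
INNER JOIN departments b ON a.dept_id = b.id

Result:
name   | department 
-------+------------
Nate   | Engineering
Julia  | Design     
Mia    | Legal      
Aaron  | Engineering
Victor | Legal      
Chris  | Design     


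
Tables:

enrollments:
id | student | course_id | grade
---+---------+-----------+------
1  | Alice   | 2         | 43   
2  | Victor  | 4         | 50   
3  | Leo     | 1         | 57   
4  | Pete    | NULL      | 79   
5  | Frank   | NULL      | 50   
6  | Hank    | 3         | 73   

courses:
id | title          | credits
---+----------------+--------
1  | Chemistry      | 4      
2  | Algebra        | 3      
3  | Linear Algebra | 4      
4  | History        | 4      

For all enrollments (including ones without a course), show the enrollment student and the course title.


LEFT JOIN keeps every row from enrollments (the left table); where course_id has no match in courses, the course columns become NULL. Walk through each enrollment:
  - enrollment 1 (Alice): course_id=2 -> matches Algebra
  - enrollment 2 (Victor): course_id=4 -> matches History
  - enrollment 3 (Leo): course_id=1 -> matches Chemistry
  - enrollment 4 (Pete): course_id=NULL, no match -> kept with NULL
  - enrollment 5 (Frank): course_id=NULL, no match -> kept with NULL
  - enrollment 6 (Hank): course_id=3 -> matches Linear Algebra
All 6 rows appear; 2 have NULL course.

SQL:
SELECT a.student, b.title AS course
FROM enrollments a
LEFT JOIN courses b ON a.course_id = b.id

Result:
student | course        
--------+---------------
Alice   | Algebra       
Victor  | History       
Leo     | Chemistry     
Pete    | NULL          
Frank   | NULL          
Hank    | Linear Algebra


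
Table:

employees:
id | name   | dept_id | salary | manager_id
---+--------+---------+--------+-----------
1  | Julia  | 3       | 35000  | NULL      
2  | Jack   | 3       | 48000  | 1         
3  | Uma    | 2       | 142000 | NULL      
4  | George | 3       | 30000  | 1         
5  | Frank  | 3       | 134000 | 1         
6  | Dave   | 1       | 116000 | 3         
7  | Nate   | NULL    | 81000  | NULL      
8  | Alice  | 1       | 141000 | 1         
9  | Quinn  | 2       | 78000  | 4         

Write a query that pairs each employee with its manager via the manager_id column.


This is a self-join: employees is joined to a second copy of itself, matching each row's manager_id to another row's id. Use LEFT JOIN so rows with manager_id=NULL are kept.
  - employee 1 (Julia): manager_id=NULL -> NULL
  - employee 2 (Jack): manager_id=1 -> Julia
  - employee 3 (Uma): manager_id=NULL -> NULL
  - employee 4 (George): manager_id=1 -> Julia
  - employee 5 (Frank): manager_id=1 -> Julia
  - employee 6 (Dave): manager_id=3 -> Uma
  - employee 7 (Nate): manager_id=NULL -> NULL
  - employee 8 (Alice): manager_id=1 -> Julia
  - employee 9 (Quinn): manager_id=4 -> George

SQL:
SELECT a.name AS item, b.name AS manager
FROM employees a
LEFT JOIN employees b ON a.manager_id = b.id

Result:
item   | manager
-------+--------
Julia  | NULL   
Jack   | Julia  
Uma    | NULL   
George | Julia  
Frank  | Julia  
Dave   | Uma    
Nate   | NULL   
Alice  | Julia  
Quinn  | George 


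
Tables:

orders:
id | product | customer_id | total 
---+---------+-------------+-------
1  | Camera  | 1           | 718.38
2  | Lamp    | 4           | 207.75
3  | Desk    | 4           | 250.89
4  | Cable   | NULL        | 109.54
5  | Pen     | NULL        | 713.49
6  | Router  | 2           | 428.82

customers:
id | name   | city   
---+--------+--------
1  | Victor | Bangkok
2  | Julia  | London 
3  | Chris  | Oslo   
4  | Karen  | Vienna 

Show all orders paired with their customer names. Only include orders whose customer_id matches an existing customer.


INNER JOIN keeps only orders rows whose customer_id matches an id in customers. Walk through each order:
  - order 1 (Camera): customer_id=1 -> matches Victor
  - order 2 (Lamp): customer_id=4 -> matches Karen
  - order 3 (Desk): customer_id=4 -> matches Karen
  - order 4 (Cable): customer_id=NULL, no match -> dropped
  - order 5 (Pen): customer_id=NULL, no match -> dropped
  - order 6 (Router): customer_id=2 -> matches Julia
So 2 of 6 rows are dropped.

SQL:
SELECT a.product, b.name AS customer
FROM orders a
INNER JOIN customers b ON a.customer_id = b.id

Result:
product | customer
--------+---------
Camera  | Victor  
Lamp    | Karen   
Desk    | Karen   
Router  | Julia   


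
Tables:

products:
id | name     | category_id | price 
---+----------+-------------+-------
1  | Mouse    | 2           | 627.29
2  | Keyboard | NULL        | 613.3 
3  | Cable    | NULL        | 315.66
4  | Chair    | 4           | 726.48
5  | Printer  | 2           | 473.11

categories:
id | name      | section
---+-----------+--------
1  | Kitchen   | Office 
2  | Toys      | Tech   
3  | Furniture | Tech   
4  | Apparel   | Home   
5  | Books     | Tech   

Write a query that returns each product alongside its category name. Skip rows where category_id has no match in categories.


INNER JOIN keeps only products rows whose category_id matches an id in categories. Walk through each product:
  - product 1 (Mouse): category_id=2 -> matches Toys
  - product 2 (Keyboard): category_id=NULL, no match -> dropped
  - product 3 (Cable): category_id=NULL, no match -> dropped
  - product 4 (Chair): category_id=4 -> matches Apparel
  - product 5 (Printer): category_id=2 -> matches Toys
So 2 of 5 rows are dropped.

SQL:
SELECT a.name, b.name AS category
FROM products a
INNER JOIN categories b ON a.category_id = b.id

Result:
name    | category
--------+---------
Mouse   | Toys    
Chair   | Apparel 
Printer | Toys    


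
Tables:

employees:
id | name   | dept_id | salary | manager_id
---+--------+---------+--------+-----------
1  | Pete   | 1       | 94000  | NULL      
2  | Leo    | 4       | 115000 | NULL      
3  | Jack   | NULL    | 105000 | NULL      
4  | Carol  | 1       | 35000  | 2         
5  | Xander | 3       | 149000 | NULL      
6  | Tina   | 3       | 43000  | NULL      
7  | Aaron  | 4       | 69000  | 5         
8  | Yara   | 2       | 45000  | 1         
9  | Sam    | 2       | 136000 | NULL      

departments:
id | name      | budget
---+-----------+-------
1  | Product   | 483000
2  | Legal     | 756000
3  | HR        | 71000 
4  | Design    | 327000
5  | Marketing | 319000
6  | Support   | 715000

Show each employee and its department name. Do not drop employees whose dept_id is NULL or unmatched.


LEFT JOIN keeps every row from employees (the left table); where dept_id has no match in departments, the department columns become NULL. Walk through each employee:
  - employee 1 (Pete): dept_id=1 -> matches Product
  - employee 2 (Leo): dept_id=4 -> matches Design
  - employee 3 (Jack): dept_id=NULL, no match -> kept with NULL
  - employee 4 (Carol): dept_id=1 -> matches Product
  - employee 5 (Xander): dept_id=3 -> matches HR
  - employee 6 (Tina): dept_id=3 -> matches HR
  - employee 7 (Aaron): dept_id=4 -> matches Design
  - employee 8 (Yara): dept_id=2 -> matches Legal
  - employee 9 (Sam): dept_id=2 -> matches Legal
All 9 rows appear; 1 has NULL department.

SQL:
SELECT a.name, b.name AS department
FROM employees a
LEFT JOIN departments b ON a.dept_id = b.id

Result:
name   | department
-------+-----------
Pete   | Product   
Leo    | Design    
Jack   | NULL      
Carol  | Product   
Xander | HR        
Tina   | HR        
Aaron  | Design    
Yara   | Legal     
Sam    | Legal     
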